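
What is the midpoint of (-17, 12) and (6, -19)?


Midpoint = ((-17+6)/2, (12+-19)/2) = (-5.5, -3.5)

(-5.5, -3.5)


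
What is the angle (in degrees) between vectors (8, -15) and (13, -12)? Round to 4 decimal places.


dot = 8*13 + -15*-12 = 284
|u| = 17, |v| = 17.6918
cos(angle) = 0.9443
angle = 19.2181 degrees

19.2181 degrees


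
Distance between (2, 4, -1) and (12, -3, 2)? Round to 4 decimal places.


d = sqrt((12-2)^2 + (-3-4)^2 + (2--1)^2) = 12.5698

12.5698


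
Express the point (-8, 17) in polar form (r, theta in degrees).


r = sqrt((-8)^2 + 17^2) = 18.7883
theta = atan2(17, -8) = 115.2011 degrees

r = 18.7883, theta = 115.2011 degrees


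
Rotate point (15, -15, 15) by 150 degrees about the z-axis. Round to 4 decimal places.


x' = 15*cos(150) - -15*sin(150) = -5.4904
y' = 15*sin(150) + -15*cos(150) = 20.4904
z' = 15

(-5.4904, 20.4904, 15)


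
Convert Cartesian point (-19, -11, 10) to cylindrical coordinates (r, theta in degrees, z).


r = sqrt((-19)^2 + (-11)^2) = 21.9545
theta = atan2(-11, -19) = 210.0686 deg
z = 10

r = 21.9545, theta = 210.0686 deg, z = 10


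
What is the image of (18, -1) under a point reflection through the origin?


Reflection through origin: (x, y) -> (-x, -y)
(18, -1) -> (-18, 1)

(-18, 1)


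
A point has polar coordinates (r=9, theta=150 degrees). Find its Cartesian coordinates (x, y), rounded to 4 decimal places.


x = 9 * cos(150) = -7.7942
y = 9 * sin(150) = 4.5

(-7.7942, 4.5)


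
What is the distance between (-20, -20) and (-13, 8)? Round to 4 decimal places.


d = sqrt((-13--20)^2 + (8--20)^2) = 28.8617

28.8617


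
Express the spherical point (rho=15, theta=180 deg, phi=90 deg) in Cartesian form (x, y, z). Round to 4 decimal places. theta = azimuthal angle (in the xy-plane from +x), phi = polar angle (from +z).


x = 15 * sin(90) * cos(180) = -15
y = 15 * sin(90) * sin(180) = 0
z = 15 * cos(90) = 0

(-15, 0, 0)


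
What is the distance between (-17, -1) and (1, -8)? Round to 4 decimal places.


d = sqrt((1--17)^2 + (-8--1)^2) = 19.3132

19.3132


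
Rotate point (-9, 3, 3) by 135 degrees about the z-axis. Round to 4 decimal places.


x' = -9*cos(135) - 3*sin(135) = 4.2426
y' = -9*sin(135) + 3*cos(135) = -8.4853
z' = 3

(4.2426, -8.4853, 3)


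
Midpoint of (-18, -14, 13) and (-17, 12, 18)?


Midpoint = ((-18+-17)/2, (-14+12)/2, (13+18)/2) = (-17.5, -1, 15.5)

(-17.5, -1, 15.5)


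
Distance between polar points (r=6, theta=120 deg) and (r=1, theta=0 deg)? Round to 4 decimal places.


d = sqrt(r1^2 + r2^2 - 2*r1*r2*cos(t2-t1))
d = sqrt(6^2 + 1^2 - 2*6*1*cos(0-120)) = 6.5574

6.5574


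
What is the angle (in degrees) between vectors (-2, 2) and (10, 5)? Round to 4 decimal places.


dot = -2*10 + 2*5 = -10
|u| = 2.8284, |v| = 11.1803
cos(angle) = -0.3162
angle = 108.4349 degrees

108.4349 degrees


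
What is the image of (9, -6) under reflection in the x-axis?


Reflection across x-axis: (x, y) -> (x, -y)
(9, -6) -> (9, 6)

(9, 6)


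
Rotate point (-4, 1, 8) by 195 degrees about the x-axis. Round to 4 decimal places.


x' = -4
y' = 1*cos(195) - 8*sin(195) = 1.1046
z' = 1*sin(195) + 8*cos(195) = -7.9862

(-4, 1.1046, -7.9862)


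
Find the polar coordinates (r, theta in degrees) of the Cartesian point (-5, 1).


r = sqrt((-5)^2 + 1^2) = 5.099
theta = atan2(1, -5) = 168.6901 degrees

r = 5.099, theta = 168.6901 degrees


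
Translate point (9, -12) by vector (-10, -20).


Translation: (x+dx, y+dy) = (9+-10, -12+-20) = (-1, -32)

(-1, -32)


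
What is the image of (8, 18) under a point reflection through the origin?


Reflection through origin: (x, y) -> (-x, -y)
(8, 18) -> (-8, -18)

(-8, -18)


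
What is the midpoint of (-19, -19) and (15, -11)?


Midpoint = ((-19+15)/2, (-19+-11)/2) = (-2, -15)

(-2, -15)


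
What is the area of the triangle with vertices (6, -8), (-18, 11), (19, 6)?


Area = |x1(y2-y3) + x2(y3-y1) + x3(y1-y2)| / 2
= |6*(11-6) + -18*(6--8) + 19*(-8-11)| / 2
= 291.5

291.5


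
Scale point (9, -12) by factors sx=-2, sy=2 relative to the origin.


Scaling: (x*sx, y*sy) = (9*-2, -12*2) = (-18, -24)

(-18, -24)


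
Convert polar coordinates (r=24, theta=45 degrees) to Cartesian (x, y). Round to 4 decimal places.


x = 24 * cos(45) = 16.9706
y = 24 * sin(45) = 16.9706

(16.9706, 16.9706)


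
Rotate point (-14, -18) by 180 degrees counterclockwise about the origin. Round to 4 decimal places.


x' = -14*cos(180) - -18*sin(180) = 14
y' = -14*sin(180) + -18*cos(180) = 18

(14, 18)


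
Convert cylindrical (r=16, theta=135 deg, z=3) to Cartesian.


x = 16 * cos(135) = -11.3137
y = 16 * sin(135) = 11.3137
z = 3

(-11.3137, 11.3137, 3)


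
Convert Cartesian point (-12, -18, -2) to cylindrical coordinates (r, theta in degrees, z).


r = sqrt((-12)^2 + (-18)^2) = 21.6333
theta = atan2(-18, -12) = 236.3099 deg
z = -2

r = 21.6333, theta = 236.3099 deg, z = -2


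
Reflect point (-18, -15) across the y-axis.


Reflection across y-axis: (x, y) -> (-x, y)
(-18, -15) -> (18, -15)

(18, -15)


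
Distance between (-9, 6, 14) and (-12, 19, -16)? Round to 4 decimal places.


d = sqrt((-12--9)^2 + (19-6)^2 + (-16-14)^2) = 32.8329

32.8329


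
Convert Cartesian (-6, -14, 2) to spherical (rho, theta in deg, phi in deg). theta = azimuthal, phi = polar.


rho = sqrt((-6)^2 + (-14)^2 + 2^2) = 15.3623
theta = atan2(-14, -6) = 246.8014 deg
phi = acos(2/15.3623) = 82.5195 deg

rho = 15.3623, theta = 246.8014 deg, phi = 82.5195 deg


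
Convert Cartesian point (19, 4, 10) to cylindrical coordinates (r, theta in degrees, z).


r = sqrt(19^2 + 4^2) = 19.4165
theta = atan2(4, 19) = 11.8887 deg
z = 10

r = 19.4165, theta = 11.8887 deg, z = 10


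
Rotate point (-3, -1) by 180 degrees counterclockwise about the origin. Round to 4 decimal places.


x' = -3*cos(180) - -1*sin(180) = 3
y' = -3*sin(180) + -1*cos(180) = 1

(3, 1)


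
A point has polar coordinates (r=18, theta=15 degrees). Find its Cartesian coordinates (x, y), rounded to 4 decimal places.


x = 18 * cos(15) = 17.3867
y = 18 * sin(15) = 4.6587

(17.3867, 4.6587)


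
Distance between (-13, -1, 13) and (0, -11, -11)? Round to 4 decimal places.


d = sqrt((0--13)^2 + (-11--1)^2 + (-11-13)^2) = 29.0689

29.0689


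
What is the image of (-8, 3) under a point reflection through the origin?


Reflection through origin: (x, y) -> (-x, -y)
(-8, 3) -> (8, -3)

(8, -3)


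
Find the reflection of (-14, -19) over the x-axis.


Reflection across x-axis: (x, y) -> (x, -y)
(-14, -19) -> (-14, 19)

(-14, 19)


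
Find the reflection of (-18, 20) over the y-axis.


Reflection across y-axis: (x, y) -> (-x, y)
(-18, 20) -> (18, 20)

(18, 20)


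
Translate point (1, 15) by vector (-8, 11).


Translation: (x+dx, y+dy) = (1+-8, 15+11) = (-7, 26)

(-7, 26)


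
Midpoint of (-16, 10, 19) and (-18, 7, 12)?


Midpoint = ((-16+-18)/2, (10+7)/2, (19+12)/2) = (-17, 8.5, 15.5)

(-17, 8.5, 15.5)


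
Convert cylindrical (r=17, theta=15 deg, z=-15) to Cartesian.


x = 17 * cos(15) = 16.4207
y = 17 * sin(15) = 4.3999
z = -15

(16.4207, 4.3999, -15)


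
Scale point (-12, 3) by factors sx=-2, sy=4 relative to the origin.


Scaling: (x*sx, y*sy) = (-12*-2, 3*4) = (24, 12)

(24, 12)


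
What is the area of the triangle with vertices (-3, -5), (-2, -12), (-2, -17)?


Area = |x1(y2-y3) + x2(y3-y1) + x3(y1-y2)| / 2
= |-3*(-12--17) + -2*(-17--5) + -2*(-5--12)| / 2
= 2.5

2.5


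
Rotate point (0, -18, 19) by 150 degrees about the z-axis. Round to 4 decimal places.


x' = 0*cos(150) - -18*sin(150) = 9
y' = 0*sin(150) + -18*cos(150) = 15.5885
z' = 19

(9, 15.5885, 19)


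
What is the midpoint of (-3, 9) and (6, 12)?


Midpoint = ((-3+6)/2, (9+12)/2) = (1.5, 10.5)

(1.5, 10.5)


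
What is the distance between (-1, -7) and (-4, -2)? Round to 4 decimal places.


d = sqrt((-4--1)^2 + (-2--7)^2) = 5.831

5.831


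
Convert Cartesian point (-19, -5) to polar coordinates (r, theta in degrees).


r = sqrt((-19)^2 + (-5)^2) = 19.6469
theta = atan2(-5, -19) = 194.7436 degrees

r = 19.6469, theta = 194.7436 degrees


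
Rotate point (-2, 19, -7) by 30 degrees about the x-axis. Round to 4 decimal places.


x' = -2
y' = 19*cos(30) - -7*sin(30) = 19.9545
z' = 19*sin(30) + -7*cos(30) = 3.4378

(-2, 19.9545, 3.4378)


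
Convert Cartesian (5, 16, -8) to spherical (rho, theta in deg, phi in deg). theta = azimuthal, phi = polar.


rho = sqrt(5^2 + 16^2 + (-8)^2) = 18.5742
theta = atan2(16, 5) = 72.646 deg
phi = acos(-8/18.5742) = 115.5123 deg

rho = 18.5742, theta = 72.646 deg, phi = 115.5123 deg


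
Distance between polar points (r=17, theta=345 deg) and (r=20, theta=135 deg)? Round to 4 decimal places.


d = sqrt(r1^2 + r2^2 - 2*r1*r2*cos(t2-t1))
d = sqrt(17^2 + 20^2 - 2*17*20*cos(135-345)) = 35.7477

35.7477


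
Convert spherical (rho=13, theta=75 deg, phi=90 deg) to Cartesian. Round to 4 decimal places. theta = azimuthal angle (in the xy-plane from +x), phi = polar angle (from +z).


x = 13 * sin(90) * cos(75) = 3.3646
y = 13 * sin(90) * sin(75) = 12.557
z = 13 * cos(90) = 0

(3.3646, 12.557, 0)


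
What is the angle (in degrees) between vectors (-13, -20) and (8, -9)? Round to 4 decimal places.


dot = -13*8 + -20*-9 = 76
|u| = 23.8537, |v| = 12.0416
cos(angle) = 0.2646
angle = 74.6574 degrees

74.6574 degrees


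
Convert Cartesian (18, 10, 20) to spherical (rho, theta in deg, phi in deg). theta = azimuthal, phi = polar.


rho = sqrt(18^2 + 10^2 + 20^2) = 28.7054
theta = atan2(10, 18) = 29.0546 deg
phi = acos(20/28.7054) = 45.8345 deg

rho = 28.7054, theta = 29.0546 deg, phi = 45.8345 deg


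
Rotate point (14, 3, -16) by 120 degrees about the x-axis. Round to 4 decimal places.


x' = 14
y' = 3*cos(120) - -16*sin(120) = 12.3564
z' = 3*sin(120) + -16*cos(120) = 10.5981

(14, 12.3564, 10.5981)


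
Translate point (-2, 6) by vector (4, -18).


Translation: (x+dx, y+dy) = (-2+4, 6+-18) = (2, -12)

(2, -12)


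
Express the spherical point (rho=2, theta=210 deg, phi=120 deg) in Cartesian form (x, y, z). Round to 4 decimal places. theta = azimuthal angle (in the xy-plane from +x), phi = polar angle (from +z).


x = 2 * sin(120) * cos(210) = -1.5
y = 2 * sin(120) * sin(210) = -0.866
z = 2 * cos(120) = -1

(-1.5, -0.866, -1)


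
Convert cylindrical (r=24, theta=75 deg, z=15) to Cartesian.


x = 24 * cos(75) = 6.2117
y = 24 * sin(75) = 23.1822
z = 15

(6.2117, 23.1822, 15)


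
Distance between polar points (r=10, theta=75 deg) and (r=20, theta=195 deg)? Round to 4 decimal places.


d = sqrt(r1^2 + r2^2 - 2*r1*r2*cos(t2-t1))
d = sqrt(10^2 + 20^2 - 2*10*20*cos(195-75)) = 26.4575

26.4575


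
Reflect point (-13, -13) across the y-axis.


Reflection across y-axis: (x, y) -> (-x, y)
(-13, -13) -> (13, -13)

(13, -13)


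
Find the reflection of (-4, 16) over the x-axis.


Reflection across x-axis: (x, y) -> (x, -y)
(-4, 16) -> (-4, -16)

(-4, -16)


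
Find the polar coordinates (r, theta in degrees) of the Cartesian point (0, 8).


r = sqrt(0^2 + 8^2) = 8
theta = atan2(8, 0) = 90 degrees

r = 8, theta = 90 degrees


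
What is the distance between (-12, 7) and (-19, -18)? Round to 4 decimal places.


d = sqrt((-19--12)^2 + (-18-7)^2) = 25.9615

25.9615


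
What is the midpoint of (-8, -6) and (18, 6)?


Midpoint = ((-8+18)/2, (-6+6)/2) = (5, 0)

(5, 0)


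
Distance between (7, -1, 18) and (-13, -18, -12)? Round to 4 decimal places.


d = sqrt((-13-7)^2 + (-18--1)^2 + (-12-18)^2) = 39.8623

39.8623


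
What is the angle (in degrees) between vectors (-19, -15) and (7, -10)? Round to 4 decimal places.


dot = -19*7 + -15*-10 = 17
|u| = 24.2074, |v| = 12.2066
cos(angle) = 0.0575
angle = 86.7019 degrees

86.7019 degrees


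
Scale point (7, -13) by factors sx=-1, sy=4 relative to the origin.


Scaling: (x*sx, y*sy) = (7*-1, -13*4) = (-7, -52)

(-7, -52)


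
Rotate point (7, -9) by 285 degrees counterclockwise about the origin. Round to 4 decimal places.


x' = 7*cos(285) - -9*sin(285) = -6.8816
y' = 7*sin(285) + -9*cos(285) = -9.0909

(-6.8816, -9.0909)


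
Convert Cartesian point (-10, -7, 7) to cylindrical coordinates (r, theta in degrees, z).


r = sqrt((-10)^2 + (-7)^2) = 12.2066
theta = atan2(-7, -10) = 214.992 deg
z = 7

r = 12.2066, theta = 214.992 deg, z = 7


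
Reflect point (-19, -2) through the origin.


Reflection through origin: (x, y) -> (-x, -y)
(-19, -2) -> (19, 2)

(19, 2)


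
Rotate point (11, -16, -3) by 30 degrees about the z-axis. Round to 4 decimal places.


x' = 11*cos(30) - -16*sin(30) = 17.5263
y' = 11*sin(30) + -16*cos(30) = -8.3564
z' = -3

(17.5263, -8.3564, -3)


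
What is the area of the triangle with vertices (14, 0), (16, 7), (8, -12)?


Area = |x1(y2-y3) + x2(y3-y1) + x3(y1-y2)| / 2
= |14*(7--12) + 16*(-12-0) + 8*(0-7)| / 2
= 9

9


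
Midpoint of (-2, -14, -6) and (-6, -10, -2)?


Midpoint = ((-2+-6)/2, (-14+-10)/2, (-6+-2)/2) = (-4, -12, -4)

(-4, -12, -4)


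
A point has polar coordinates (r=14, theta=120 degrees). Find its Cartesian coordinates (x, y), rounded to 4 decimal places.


x = 14 * cos(120) = -7
y = 14 * sin(120) = 12.1244

(-7, 12.1244)


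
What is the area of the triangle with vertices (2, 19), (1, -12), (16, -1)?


Area = |x1(y2-y3) + x2(y3-y1) + x3(y1-y2)| / 2
= |2*(-12--1) + 1*(-1-19) + 16*(19--12)| / 2
= 227

227


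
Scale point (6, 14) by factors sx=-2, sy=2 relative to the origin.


Scaling: (x*sx, y*sy) = (6*-2, 14*2) = (-12, 28)

(-12, 28)


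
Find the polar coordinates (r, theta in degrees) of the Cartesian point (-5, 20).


r = sqrt((-5)^2 + 20^2) = 20.6155
theta = atan2(20, -5) = 104.0362 degrees

r = 20.6155, theta = 104.0362 degrees


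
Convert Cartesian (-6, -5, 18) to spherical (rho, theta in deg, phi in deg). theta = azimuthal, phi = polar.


rho = sqrt((-6)^2 + (-5)^2 + 18^2) = 19.6214
theta = atan2(-5, -6) = 219.8056 deg
phi = acos(18/19.6214) = 23.4562 deg

rho = 19.6214, theta = 219.8056 deg, phi = 23.4562 deg


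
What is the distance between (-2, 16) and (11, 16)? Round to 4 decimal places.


d = sqrt((11--2)^2 + (16-16)^2) = 13

13


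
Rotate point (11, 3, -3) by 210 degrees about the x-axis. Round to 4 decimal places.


x' = 11
y' = 3*cos(210) - -3*sin(210) = -4.0981
z' = 3*sin(210) + -3*cos(210) = 1.0981

(11, -4.0981, 1.0981)


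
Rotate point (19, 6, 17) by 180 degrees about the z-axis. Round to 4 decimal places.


x' = 19*cos(180) - 6*sin(180) = -19
y' = 19*sin(180) + 6*cos(180) = -6
z' = 17

(-19, -6, 17)


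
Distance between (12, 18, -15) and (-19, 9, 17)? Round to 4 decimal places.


d = sqrt((-19-12)^2 + (9-18)^2 + (17--15)^2) = 45.4533

45.4533


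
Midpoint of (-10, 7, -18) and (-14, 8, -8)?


Midpoint = ((-10+-14)/2, (7+8)/2, (-18+-8)/2) = (-12, 7.5, -13)

(-12, 7.5, -13)


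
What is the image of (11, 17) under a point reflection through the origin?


Reflection through origin: (x, y) -> (-x, -y)
(11, 17) -> (-11, -17)

(-11, -17)


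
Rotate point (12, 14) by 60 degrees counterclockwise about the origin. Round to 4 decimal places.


x' = 12*cos(60) - 14*sin(60) = -6.1244
y' = 12*sin(60) + 14*cos(60) = 17.3923

(-6.1244, 17.3923)


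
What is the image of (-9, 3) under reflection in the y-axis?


Reflection across y-axis: (x, y) -> (-x, y)
(-9, 3) -> (9, 3)

(9, 3)


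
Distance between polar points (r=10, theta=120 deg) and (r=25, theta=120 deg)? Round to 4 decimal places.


d = sqrt(r1^2 + r2^2 - 2*r1*r2*cos(t2-t1))
d = sqrt(10^2 + 25^2 - 2*10*25*cos(120-120)) = 15

15


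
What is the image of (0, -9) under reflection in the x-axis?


Reflection across x-axis: (x, y) -> (x, -y)
(0, -9) -> (0, 9)

(0, 9)


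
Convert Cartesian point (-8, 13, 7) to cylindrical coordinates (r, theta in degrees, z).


r = sqrt((-8)^2 + 13^2) = 15.2643
theta = atan2(13, -8) = 121.6075 deg
z = 7

r = 15.2643, theta = 121.6075 deg, z = 7


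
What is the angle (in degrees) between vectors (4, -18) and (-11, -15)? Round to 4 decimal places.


dot = 4*-11 + -18*-15 = 226
|u| = 18.4391, |v| = 18.6011
cos(angle) = 0.6589
angle = 48.7826 degrees

48.7826 degrees


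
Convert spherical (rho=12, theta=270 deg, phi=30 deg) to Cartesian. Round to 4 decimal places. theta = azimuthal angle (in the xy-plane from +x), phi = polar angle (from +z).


x = 12 * sin(30) * cos(270) = 0
y = 12 * sin(30) * sin(270) = -6
z = 12 * cos(30) = 10.3923

(0, -6, 10.3923)


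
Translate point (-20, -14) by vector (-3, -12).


Translation: (x+dx, y+dy) = (-20+-3, -14+-12) = (-23, -26)

(-23, -26)


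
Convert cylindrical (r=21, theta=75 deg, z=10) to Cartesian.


x = 21 * cos(75) = 5.4352
y = 21 * sin(75) = 20.2844
z = 10

(5.4352, 20.2844, 10)


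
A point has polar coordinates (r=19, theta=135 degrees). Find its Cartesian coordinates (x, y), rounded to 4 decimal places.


x = 19 * cos(135) = -13.435
y = 19 * sin(135) = 13.435

(-13.435, 13.435)


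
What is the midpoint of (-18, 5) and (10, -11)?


Midpoint = ((-18+10)/2, (5+-11)/2) = (-4, -3)

(-4, -3)


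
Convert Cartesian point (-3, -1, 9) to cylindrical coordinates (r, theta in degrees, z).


r = sqrt((-3)^2 + (-1)^2) = 3.1623
theta = atan2(-1, -3) = 198.4349 deg
z = 9

r = 3.1623, theta = 198.4349 deg, z = 9


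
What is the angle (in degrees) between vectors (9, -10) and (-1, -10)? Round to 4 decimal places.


dot = 9*-1 + -10*-10 = 91
|u| = 13.4536, |v| = 10.0499
cos(angle) = 0.673
angle = 47.6978 degrees

47.6978 degrees


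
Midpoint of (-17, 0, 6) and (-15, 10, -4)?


Midpoint = ((-17+-15)/2, (0+10)/2, (6+-4)/2) = (-16, 5, 1)

(-16, 5, 1)


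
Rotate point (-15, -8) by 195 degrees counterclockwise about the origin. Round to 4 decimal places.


x' = -15*cos(195) - -8*sin(195) = 12.4183
y' = -15*sin(195) + -8*cos(195) = 11.6097

(12.4183, 11.6097)


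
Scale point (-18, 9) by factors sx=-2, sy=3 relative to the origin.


Scaling: (x*sx, y*sy) = (-18*-2, 9*3) = (36, 27)

(36, 27)


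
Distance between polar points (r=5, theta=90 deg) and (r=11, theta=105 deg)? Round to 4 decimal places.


d = sqrt(r1^2 + r2^2 - 2*r1*r2*cos(t2-t1))
d = sqrt(5^2 + 11^2 - 2*5*11*cos(105-90)) = 6.3046

6.3046


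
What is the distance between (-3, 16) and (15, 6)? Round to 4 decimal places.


d = sqrt((15--3)^2 + (6-16)^2) = 20.5913

20.5913


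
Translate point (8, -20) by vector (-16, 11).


Translation: (x+dx, y+dy) = (8+-16, -20+11) = (-8, -9)

(-8, -9)


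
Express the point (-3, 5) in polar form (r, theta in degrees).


r = sqrt((-3)^2 + 5^2) = 5.831
theta = atan2(5, -3) = 120.9638 degrees

r = 5.831, theta = 120.9638 degrees


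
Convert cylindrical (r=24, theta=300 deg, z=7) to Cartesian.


x = 24 * cos(300) = 12
y = 24 * sin(300) = -20.7846
z = 7

(12, -20.7846, 7)


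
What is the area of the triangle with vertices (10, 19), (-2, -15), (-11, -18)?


Area = |x1(y2-y3) + x2(y3-y1) + x3(y1-y2)| / 2
= |10*(-15--18) + -2*(-18-19) + -11*(19--15)| / 2
= 135

135


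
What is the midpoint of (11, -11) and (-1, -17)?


Midpoint = ((11+-1)/2, (-11+-17)/2) = (5, -14)

(5, -14)


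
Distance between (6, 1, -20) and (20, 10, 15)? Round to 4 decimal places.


d = sqrt((20-6)^2 + (10-1)^2 + (15--20)^2) = 38.7556

38.7556


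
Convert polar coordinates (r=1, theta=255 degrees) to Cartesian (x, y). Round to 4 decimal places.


x = 1 * cos(255) = -0.2588
y = 1 * sin(255) = -0.9659

(-0.2588, -0.9659)


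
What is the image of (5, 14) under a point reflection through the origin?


Reflection through origin: (x, y) -> (-x, -y)
(5, 14) -> (-5, -14)

(-5, -14)


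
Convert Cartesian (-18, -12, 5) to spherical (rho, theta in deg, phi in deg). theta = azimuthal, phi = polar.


rho = sqrt((-18)^2 + (-12)^2 + 5^2) = 22.2036
theta = atan2(-12, -18) = 213.6901 deg
phi = acos(5/22.2036) = 76.986 deg

rho = 22.2036, theta = 213.6901 deg, phi = 76.986 deg


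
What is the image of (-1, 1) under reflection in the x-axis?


Reflection across x-axis: (x, y) -> (x, -y)
(-1, 1) -> (-1, -1)

(-1, -1)


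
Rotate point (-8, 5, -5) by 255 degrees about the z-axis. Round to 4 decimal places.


x' = -8*cos(255) - 5*sin(255) = 6.9002
y' = -8*sin(255) + 5*cos(255) = 6.4333
z' = -5

(6.9002, 6.4333, -5)


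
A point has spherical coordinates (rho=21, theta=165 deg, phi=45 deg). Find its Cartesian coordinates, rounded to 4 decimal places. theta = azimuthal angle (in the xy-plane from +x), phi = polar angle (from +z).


x = 21 * sin(45) * cos(165) = -14.3433
y = 21 * sin(45) * sin(165) = 3.8433
z = 21 * cos(45) = 14.8492

(-14.3433, 3.8433, 14.8492)


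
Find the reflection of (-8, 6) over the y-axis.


Reflection across y-axis: (x, y) -> (-x, y)
(-8, 6) -> (8, 6)

(8, 6)


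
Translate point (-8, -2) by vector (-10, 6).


Translation: (x+dx, y+dy) = (-8+-10, -2+6) = (-18, 4)

(-18, 4)


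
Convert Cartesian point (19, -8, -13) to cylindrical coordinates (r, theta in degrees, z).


r = sqrt(19^2 + (-8)^2) = 20.6155
theta = atan2(-8, 19) = 337.1663 deg
z = -13

r = 20.6155, theta = 337.1663 deg, z = -13


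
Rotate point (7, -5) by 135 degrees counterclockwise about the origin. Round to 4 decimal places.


x' = 7*cos(135) - -5*sin(135) = -1.4142
y' = 7*sin(135) + -5*cos(135) = 8.4853

(-1.4142, 8.4853)


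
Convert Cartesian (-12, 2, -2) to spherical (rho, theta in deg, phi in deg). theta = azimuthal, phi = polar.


rho = sqrt((-12)^2 + 2^2 + (-2)^2) = 12.3288
theta = atan2(2, -12) = 170.5377 deg
phi = acos(-2/12.3288) = 99.3359 deg

rho = 12.3288, theta = 170.5377 deg, phi = 99.3359 deg


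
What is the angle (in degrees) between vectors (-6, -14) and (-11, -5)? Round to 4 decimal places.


dot = -6*-11 + -14*-5 = 136
|u| = 15.2315, |v| = 12.083
cos(angle) = 0.739
angle = 42.3575 degrees

42.3575 degrees


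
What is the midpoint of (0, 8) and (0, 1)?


Midpoint = ((0+0)/2, (8+1)/2) = (0, 4.5)

(0, 4.5)


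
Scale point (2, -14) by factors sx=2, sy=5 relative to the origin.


Scaling: (x*sx, y*sy) = (2*2, -14*5) = (4, -70)

(4, -70)


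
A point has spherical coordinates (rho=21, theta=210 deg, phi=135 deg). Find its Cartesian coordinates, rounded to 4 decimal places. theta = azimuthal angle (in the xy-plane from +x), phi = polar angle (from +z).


x = 21 * sin(135) * cos(210) = -12.8598
y = 21 * sin(135) * sin(210) = -7.4246
z = 21 * cos(135) = -14.8492

(-12.8598, -7.4246, -14.8492)


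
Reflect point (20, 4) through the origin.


Reflection through origin: (x, y) -> (-x, -y)
(20, 4) -> (-20, -4)

(-20, -4)


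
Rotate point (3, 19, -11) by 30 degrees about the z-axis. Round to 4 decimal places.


x' = 3*cos(30) - 19*sin(30) = -6.9019
y' = 3*sin(30) + 19*cos(30) = 17.9545
z' = -11

(-6.9019, 17.9545, -11)


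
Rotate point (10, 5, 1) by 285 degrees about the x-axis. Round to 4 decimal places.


x' = 10
y' = 5*cos(285) - 1*sin(285) = 2.26
z' = 5*sin(285) + 1*cos(285) = -4.5708

(10, 2.26, -4.5708)


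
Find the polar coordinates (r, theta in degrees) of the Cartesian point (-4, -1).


r = sqrt((-4)^2 + (-1)^2) = 4.1231
theta = atan2(-1, -4) = 194.0362 degrees

r = 4.1231, theta = 194.0362 degrees


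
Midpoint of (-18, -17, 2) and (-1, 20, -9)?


Midpoint = ((-18+-1)/2, (-17+20)/2, (2+-9)/2) = (-9.5, 1.5, -3.5)

(-9.5, 1.5, -3.5)


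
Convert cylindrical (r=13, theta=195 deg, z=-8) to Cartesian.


x = 13 * cos(195) = -12.557
y = 13 * sin(195) = -3.3646
z = -8

(-12.557, -3.3646, -8)


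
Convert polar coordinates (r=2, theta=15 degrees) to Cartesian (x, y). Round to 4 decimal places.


x = 2 * cos(15) = 1.9319
y = 2 * sin(15) = 0.5176

(1.9319, 0.5176)


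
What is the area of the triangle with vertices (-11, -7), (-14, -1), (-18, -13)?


Area = |x1(y2-y3) + x2(y3-y1) + x3(y1-y2)| / 2
= |-11*(-1--13) + -14*(-13--7) + -18*(-7--1)| / 2
= 30

30


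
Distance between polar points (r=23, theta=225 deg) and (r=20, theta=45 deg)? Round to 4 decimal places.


d = sqrt(r1^2 + r2^2 - 2*r1*r2*cos(t2-t1))
d = sqrt(23^2 + 20^2 - 2*23*20*cos(45-225)) = 43

43


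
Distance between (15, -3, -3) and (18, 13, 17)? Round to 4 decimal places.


d = sqrt((18-15)^2 + (13--3)^2 + (17--3)^2) = 25.7876

25.7876


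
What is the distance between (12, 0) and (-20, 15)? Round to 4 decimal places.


d = sqrt((-20-12)^2 + (15-0)^2) = 35.3412

35.3412


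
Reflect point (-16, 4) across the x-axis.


Reflection across x-axis: (x, y) -> (x, -y)
(-16, 4) -> (-16, -4)

(-16, -4)


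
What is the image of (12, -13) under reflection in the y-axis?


Reflection across y-axis: (x, y) -> (-x, y)
(12, -13) -> (-12, -13)

(-12, -13)


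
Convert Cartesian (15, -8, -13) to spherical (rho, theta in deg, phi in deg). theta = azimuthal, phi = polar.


rho = sqrt(15^2 + (-8)^2 + (-13)^2) = 21.4009
theta = atan2(-8, 15) = 331.9275 deg
phi = acos(-13/21.4009) = 127.4054 deg

rho = 21.4009, theta = 331.9275 deg, phi = 127.4054 deg


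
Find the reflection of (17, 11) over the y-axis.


Reflection across y-axis: (x, y) -> (-x, y)
(17, 11) -> (-17, 11)

(-17, 11)


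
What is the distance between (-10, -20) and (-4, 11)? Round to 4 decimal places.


d = sqrt((-4--10)^2 + (11--20)^2) = 31.5753

31.5753


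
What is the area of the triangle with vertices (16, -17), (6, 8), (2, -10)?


Area = |x1(y2-y3) + x2(y3-y1) + x3(y1-y2)| / 2
= |16*(8--10) + 6*(-10--17) + 2*(-17-8)| / 2
= 140

140


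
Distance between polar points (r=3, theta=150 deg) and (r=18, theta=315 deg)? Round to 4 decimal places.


d = sqrt(r1^2 + r2^2 - 2*r1*r2*cos(t2-t1))
d = sqrt(3^2 + 18^2 - 2*3*18*cos(315-150)) = 20.9122

20.9122


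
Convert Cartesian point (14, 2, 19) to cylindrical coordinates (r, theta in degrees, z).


r = sqrt(14^2 + 2^2) = 14.1421
theta = atan2(2, 14) = 8.1301 deg
z = 19

r = 14.1421, theta = 8.1301 deg, z = 19


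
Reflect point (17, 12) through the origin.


Reflection through origin: (x, y) -> (-x, -y)
(17, 12) -> (-17, -12)

(-17, -12)


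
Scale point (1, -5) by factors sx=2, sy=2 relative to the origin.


Scaling: (x*sx, y*sy) = (1*2, -5*2) = (2, -10)

(2, -10)


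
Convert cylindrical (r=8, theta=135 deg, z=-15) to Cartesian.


x = 8 * cos(135) = -5.6569
y = 8 * sin(135) = 5.6569
z = -15

(-5.6569, 5.6569, -15)


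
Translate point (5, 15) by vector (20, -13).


Translation: (x+dx, y+dy) = (5+20, 15+-13) = (25, 2)

(25, 2)


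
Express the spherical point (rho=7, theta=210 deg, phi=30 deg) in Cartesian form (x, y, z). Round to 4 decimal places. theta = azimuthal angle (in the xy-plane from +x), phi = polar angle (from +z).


x = 7 * sin(30) * cos(210) = -3.0311
y = 7 * sin(30) * sin(210) = -1.75
z = 7 * cos(30) = 6.0622

(-3.0311, -1.75, 6.0622)


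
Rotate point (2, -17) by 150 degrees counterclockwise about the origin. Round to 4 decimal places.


x' = 2*cos(150) - -17*sin(150) = 6.7679
y' = 2*sin(150) + -17*cos(150) = 15.7224

(6.7679, 15.7224)


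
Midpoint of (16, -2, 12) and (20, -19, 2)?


Midpoint = ((16+20)/2, (-2+-19)/2, (12+2)/2) = (18, -10.5, 7)

(18, -10.5, 7)


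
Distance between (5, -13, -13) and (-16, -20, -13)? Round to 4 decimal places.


d = sqrt((-16-5)^2 + (-20--13)^2 + (-13--13)^2) = 22.1359

22.1359


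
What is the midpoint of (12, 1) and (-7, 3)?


Midpoint = ((12+-7)/2, (1+3)/2) = (2.5, 2)

(2.5, 2)


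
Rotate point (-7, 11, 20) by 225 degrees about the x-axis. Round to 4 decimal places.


x' = -7
y' = 11*cos(225) - 20*sin(225) = 6.364
z' = 11*sin(225) + 20*cos(225) = -21.9203

(-7, 6.364, -21.9203)


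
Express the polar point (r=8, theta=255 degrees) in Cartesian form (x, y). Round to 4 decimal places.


x = 8 * cos(255) = -2.0706
y = 8 * sin(255) = -7.7274

(-2.0706, -7.7274)


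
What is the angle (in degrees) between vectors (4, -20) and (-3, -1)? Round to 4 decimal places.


dot = 4*-3 + -20*-1 = 8
|u| = 20.3961, |v| = 3.1623
cos(angle) = 0.124
angle = 82.875 degrees

82.875 degrees


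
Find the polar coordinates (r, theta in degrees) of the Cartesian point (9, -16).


r = sqrt(9^2 + (-16)^2) = 18.3576
theta = atan2(-16, 9) = 299.3578 degrees

r = 18.3576, theta = 299.3578 degrees


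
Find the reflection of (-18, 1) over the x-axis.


Reflection across x-axis: (x, y) -> (x, -y)
(-18, 1) -> (-18, -1)

(-18, -1)


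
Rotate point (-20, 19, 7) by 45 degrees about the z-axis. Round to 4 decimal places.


x' = -20*cos(45) - 19*sin(45) = -27.5772
y' = -20*sin(45) + 19*cos(45) = -0.7071
z' = 7

(-27.5772, -0.7071, 7)


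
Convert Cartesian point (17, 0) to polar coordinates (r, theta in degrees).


r = sqrt(17^2 + 0^2) = 17
theta = atan2(0, 17) = 0 degrees

r = 17, theta = 0 degrees


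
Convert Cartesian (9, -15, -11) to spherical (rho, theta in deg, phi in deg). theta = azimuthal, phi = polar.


rho = sqrt(9^2 + (-15)^2 + (-11)^2) = 20.664
theta = atan2(-15, 9) = 300.9638 deg
phi = acos(-11/20.664) = 122.1628 deg

rho = 20.664, theta = 300.9638 deg, phi = 122.1628 deg


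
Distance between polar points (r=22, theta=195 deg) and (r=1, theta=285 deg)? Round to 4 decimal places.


d = sqrt(r1^2 + r2^2 - 2*r1*r2*cos(t2-t1))
d = sqrt(22^2 + 1^2 - 2*22*1*cos(285-195)) = 22.0227

22.0227


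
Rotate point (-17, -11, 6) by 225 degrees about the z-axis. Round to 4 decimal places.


x' = -17*cos(225) - -11*sin(225) = 4.2426
y' = -17*sin(225) + -11*cos(225) = 19.799
z' = 6

(4.2426, 19.799, 6)


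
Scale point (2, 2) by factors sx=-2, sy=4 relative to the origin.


Scaling: (x*sx, y*sy) = (2*-2, 2*4) = (-4, 8)

(-4, 8)


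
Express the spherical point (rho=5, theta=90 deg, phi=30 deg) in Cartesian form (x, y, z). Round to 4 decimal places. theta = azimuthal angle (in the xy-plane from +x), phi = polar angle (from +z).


x = 5 * sin(30) * cos(90) = 0
y = 5 * sin(30) * sin(90) = 2.5
z = 5 * cos(30) = 4.3301

(0, 2.5, 4.3301)


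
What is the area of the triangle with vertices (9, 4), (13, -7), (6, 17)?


Area = |x1(y2-y3) + x2(y3-y1) + x3(y1-y2)| / 2
= |9*(-7-17) + 13*(17-4) + 6*(4--7)| / 2
= 9.5

9.5


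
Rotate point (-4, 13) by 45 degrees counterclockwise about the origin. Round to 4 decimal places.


x' = -4*cos(45) - 13*sin(45) = -12.0208
y' = -4*sin(45) + 13*cos(45) = 6.364

(-12.0208, 6.364)


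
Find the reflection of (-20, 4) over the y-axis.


Reflection across y-axis: (x, y) -> (-x, y)
(-20, 4) -> (20, 4)

(20, 4)


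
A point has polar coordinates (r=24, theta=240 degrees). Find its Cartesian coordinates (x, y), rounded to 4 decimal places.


x = 24 * cos(240) = -12
y = 24 * sin(240) = -20.7846

(-12, -20.7846)


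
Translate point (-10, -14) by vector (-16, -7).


Translation: (x+dx, y+dy) = (-10+-16, -14+-7) = (-26, -21)

(-26, -21)


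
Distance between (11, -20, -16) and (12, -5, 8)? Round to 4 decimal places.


d = sqrt((12-11)^2 + (-5--20)^2 + (8--16)^2) = 28.3196

28.3196


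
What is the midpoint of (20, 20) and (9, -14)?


Midpoint = ((20+9)/2, (20+-14)/2) = (14.5, 3)

(14.5, 3)


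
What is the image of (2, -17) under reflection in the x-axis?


Reflection across x-axis: (x, y) -> (x, -y)
(2, -17) -> (2, 17)

(2, 17)


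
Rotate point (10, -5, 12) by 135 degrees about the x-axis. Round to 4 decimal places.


x' = 10
y' = -5*cos(135) - 12*sin(135) = -4.9497
z' = -5*sin(135) + 12*cos(135) = -12.0208

(10, -4.9497, -12.0208)


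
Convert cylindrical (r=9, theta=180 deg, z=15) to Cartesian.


x = 9 * cos(180) = -9
y = 9 * sin(180) = 0
z = 15

(-9, 0, 15)


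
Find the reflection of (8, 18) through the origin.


Reflection through origin: (x, y) -> (-x, -y)
(8, 18) -> (-8, -18)

(-8, -18)


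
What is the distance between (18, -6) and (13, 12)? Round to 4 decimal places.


d = sqrt((13-18)^2 + (12--6)^2) = 18.6815

18.6815


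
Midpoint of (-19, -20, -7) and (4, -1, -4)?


Midpoint = ((-19+4)/2, (-20+-1)/2, (-7+-4)/2) = (-7.5, -10.5, -5.5)

(-7.5, -10.5, -5.5)


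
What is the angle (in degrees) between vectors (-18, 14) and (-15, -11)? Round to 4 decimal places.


dot = -18*-15 + 14*-11 = 116
|u| = 22.8035, |v| = 18.6011
cos(angle) = 0.2735
angle = 74.1288 degrees

74.1288 degrees


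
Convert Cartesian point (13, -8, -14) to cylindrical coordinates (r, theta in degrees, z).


r = sqrt(13^2 + (-8)^2) = 15.2643
theta = atan2(-8, 13) = 328.3925 deg
z = -14

r = 15.2643, theta = 328.3925 deg, z = -14


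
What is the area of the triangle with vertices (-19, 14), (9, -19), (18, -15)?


Area = |x1(y2-y3) + x2(y3-y1) + x3(y1-y2)| / 2
= |-19*(-19--15) + 9*(-15-14) + 18*(14--19)| / 2
= 204.5

204.5


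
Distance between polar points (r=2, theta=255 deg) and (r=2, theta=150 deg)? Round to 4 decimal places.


d = sqrt(r1^2 + r2^2 - 2*r1*r2*cos(t2-t1))
d = sqrt(2^2 + 2^2 - 2*2*2*cos(150-255)) = 3.1734

3.1734


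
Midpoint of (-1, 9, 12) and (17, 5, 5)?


Midpoint = ((-1+17)/2, (9+5)/2, (12+5)/2) = (8, 7, 8.5)

(8, 7, 8.5)


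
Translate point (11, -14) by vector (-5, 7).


Translation: (x+dx, y+dy) = (11+-5, -14+7) = (6, -7)

(6, -7)


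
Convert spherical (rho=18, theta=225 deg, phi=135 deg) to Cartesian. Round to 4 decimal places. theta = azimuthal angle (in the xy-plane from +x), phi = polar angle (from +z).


x = 18 * sin(135) * cos(225) = -9
y = 18 * sin(135) * sin(225) = -9
z = 18 * cos(135) = -12.7279

(-9, -9, -12.7279)


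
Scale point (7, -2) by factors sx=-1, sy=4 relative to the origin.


Scaling: (x*sx, y*sy) = (7*-1, -2*4) = (-7, -8)

(-7, -8)


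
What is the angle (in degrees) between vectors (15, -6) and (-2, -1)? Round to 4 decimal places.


dot = 15*-2 + -6*-1 = -24
|u| = 16.1555, |v| = 2.2361
cos(angle) = -0.6644
angle = 131.6335 degrees

131.6335 degrees


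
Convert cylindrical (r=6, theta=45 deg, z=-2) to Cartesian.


x = 6 * cos(45) = 4.2426
y = 6 * sin(45) = 4.2426
z = -2

(4.2426, 4.2426, -2)


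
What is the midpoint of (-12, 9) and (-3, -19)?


Midpoint = ((-12+-3)/2, (9+-19)/2) = (-7.5, -5)

(-7.5, -5)


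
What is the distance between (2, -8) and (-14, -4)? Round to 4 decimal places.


d = sqrt((-14-2)^2 + (-4--8)^2) = 16.4924

16.4924


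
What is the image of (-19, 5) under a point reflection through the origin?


Reflection through origin: (x, y) -> (-x, -y)
(-19, 5) -> (19, -5)

(19, -5)


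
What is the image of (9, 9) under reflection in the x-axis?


Reflection across x-axis: (x, y) -> (x, -y)
(9, 9) -> (9, -9)

(9, -9)


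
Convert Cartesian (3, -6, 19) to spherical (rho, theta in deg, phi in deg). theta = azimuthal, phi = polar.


rho = sqrt(3^2 + (-6)^2 + 19^2) = 20.1494
theta = atan2(-6, 3) = 296.5651 deg
phi = acos(19/20.1494) = 19.4463 deg

rho = 20.1494, theta = 296.5651 deg, phi = 19.4463 deg


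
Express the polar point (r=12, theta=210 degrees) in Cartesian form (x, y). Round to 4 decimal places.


x = 12 * cos(210) = -10.3923
y = 12 * sin(210) = -6

(-10.3923, -6)


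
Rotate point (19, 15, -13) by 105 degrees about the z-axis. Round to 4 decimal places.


x' = 19*cos(105) - 15*sin(105) = -19.4064
y' = 19*sin(105) + 15*cos(105) = 14.4703
z' = -13

(-19.4064, 14.4703, -13)


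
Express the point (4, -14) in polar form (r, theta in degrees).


r = sqrt(4^2 + (-14)^2) = 14.5602
theta = atan2(-14, 4) = 285.9454 degrees

r = 14.5602, theta = 285.9454 degrees


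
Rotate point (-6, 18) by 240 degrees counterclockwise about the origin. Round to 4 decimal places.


x' = -6*cos(240) - 18*sin(240) = 18.5885
y' = -6*sin(240) + 18*cos(240) = -3.8038

(18.5885, -3.8038)


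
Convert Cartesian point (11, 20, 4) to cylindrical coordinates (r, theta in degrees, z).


r = sqrt(11^2 + 20^2) = 22.8254
theta = atan2(20, 11) = 61.1892 deg
z = 4

r = 22.8254, theta = 61.1892 deg, z = 4


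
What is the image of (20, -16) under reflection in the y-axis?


Reflection across y-axis: (x, y) -> (-x, y)
(20, -16) -> (-20, -16)

(-20, -16)


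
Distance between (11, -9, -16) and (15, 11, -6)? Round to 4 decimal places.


d = sqrt((15-11)^2 + (11--9)^2 + (-6--16)^2) = 22.7156

22.7156


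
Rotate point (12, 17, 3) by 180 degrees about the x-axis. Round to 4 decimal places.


x' = 12
y' = 17*cos(180) - 3*sin(180) = -17
z' = 17*sin(180) + 3*cos(180) = -3

(12, -17, -3)


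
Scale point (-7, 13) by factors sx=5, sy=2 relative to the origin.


Scaling: (x*sx, y*sy) = (-7*5, 13*2) = (-35, 26)

(-35, 26)


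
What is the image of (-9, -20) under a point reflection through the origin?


Reflection through origin: (x, y) -> (-x, -y)
(-9, -20) -> (9, 20)

(9, 20)


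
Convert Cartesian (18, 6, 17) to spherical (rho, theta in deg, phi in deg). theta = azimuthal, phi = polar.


rho = sqrt(18^2 + 6^2 + 17^2) = 25.4755
theta = atan2(6, 18) = 18.4349 deg
phi = acos(17/25.4755) = 48.1403 deg

rho = 25.4755, theta = 18.4349 deg, phi = 48.1403 deg


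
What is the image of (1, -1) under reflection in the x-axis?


Reflection across x-axis: (x, y) -> (x, -y)
(1, -1) -> (1, 1)

(1, 1)


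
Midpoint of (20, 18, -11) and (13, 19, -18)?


Midpoint = ((20+13)/2, (18+19)/2, (-11+-18)/2) = (16.5, 18.5, -14.5)

(16.5, 18.5, -14.5)


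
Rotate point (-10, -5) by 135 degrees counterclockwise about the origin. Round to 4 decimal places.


x' = -10*cos(135) - -5*sin(135) = 10.6066
y' = -10*sin(135) + -5*cos(135) = -3.5355

(10.6066, -3.5355)


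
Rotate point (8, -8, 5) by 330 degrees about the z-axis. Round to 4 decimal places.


x' = 8*cos(330) - -8*sin(330) = 2.9282
y' = 8*sin(330) + -8*cos(330) = -10.9282
z' = 5

(2.9282, -10.9282, 5)


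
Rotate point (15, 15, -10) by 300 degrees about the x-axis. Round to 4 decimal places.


x' = 15
y' = 15*cos(300) - -10*sin(300) = -1.1603
z' = 15*sin(300) + -10*cos(300) = -17.9904

(15, -1.1603, -17.9904)


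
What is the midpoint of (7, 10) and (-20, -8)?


Midpoint = ((7+-20)/2, (10+-8)/2) = (-6.5, 1)

(-6.5, 1)


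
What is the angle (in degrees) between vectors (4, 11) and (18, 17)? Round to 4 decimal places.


dot = 4*18 + 11*17 = 259
|u| = 11.7047, |v| = 24.7588
cos(angle) = 0.8937
angle = 26.6535 degrees

26.6535 degrees


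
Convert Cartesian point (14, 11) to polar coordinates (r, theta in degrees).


r = sqrt(14^2 + 11^2) = 17.8045
theta = atan2(11, 14) = 38.1572 degrees

r = 17.8045, theta = 38.1572 degrees


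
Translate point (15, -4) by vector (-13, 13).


Translation: (x+dx, y+dy) = (15+-13, -4+13) = (2, 9)

(2, 9)


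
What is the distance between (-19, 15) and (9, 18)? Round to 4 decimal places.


d = sqrt((9--19)^2 + (18-15)^2) = 28.1603

28.1603


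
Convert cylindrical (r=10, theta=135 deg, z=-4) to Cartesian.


x = 10 * cos(135) = -7.0711
y = 10 * sin(135) = 7.0711
z = -4

(-7.0711, 7.0711, -4)


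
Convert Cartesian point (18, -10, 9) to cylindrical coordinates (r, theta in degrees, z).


r = sqrt(18^2 + (-10)^2) = 20.5913
theta = atan2(-10, 18) = 330.9454 deg
z = 9

r = 20.5913, theta = 330.9454 deg, z = 9


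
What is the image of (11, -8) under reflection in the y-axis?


Reflection across y-axis: (x, y) -> (-x, y)
(11, -8) -> (-11, -8)

(-11, -8)


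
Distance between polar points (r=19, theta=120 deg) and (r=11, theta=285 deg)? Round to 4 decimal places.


d = sqrt(r1^2 + r2^2 - 2*r1*r2*cos(t2-t1))
d = sqrt(19^2 + 11^2 - 2*19*11*cos(285-120)) = 29.7617

29.7617
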